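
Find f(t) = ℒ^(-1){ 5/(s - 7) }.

Since L{e^(7t)} = 1/(s - 7), the inverse is exp(7*t), scaled by 5.

f(t) = 5*exp(7*t)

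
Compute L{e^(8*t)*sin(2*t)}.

2/((s - 8)^2 + 4)

L{sin(2t)} = 2/(s^2 + 4).
By the first shifting theorem, multiplying by e^(8t) replaces s with s - 8.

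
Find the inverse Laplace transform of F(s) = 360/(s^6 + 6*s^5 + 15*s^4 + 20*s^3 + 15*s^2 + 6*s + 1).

3*t^5*exp(-t)

Rewrite the denominator: s^6 + 6*s^5 + 15*s^4 + 20*s^3 + 15*s^2 + 6*s + 1 = (s + 1)^6.
The form in (s + 1) signals a first-shifting-theorem factor e^(-t).
Since L{t^5} = 5!/s^6 = 120/s^6, the inverse is t^5*exp(-t), scaled by 3.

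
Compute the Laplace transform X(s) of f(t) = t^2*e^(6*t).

L{e^(6t)} = 1/(s - 6).
Then apply L{t^2·g(t)} = (-1)^2 d^2/ds^2[G(s)] with G(s) = 1/(s - 6):
differentiating 2 times and applying the sign gives 2/(s - 6)^3.

X(s) = 2/(s - 6)^3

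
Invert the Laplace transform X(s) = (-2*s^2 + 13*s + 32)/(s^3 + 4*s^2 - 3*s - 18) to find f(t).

f(t) = 5*t*exp(-3*t) + 2*exp(2*t) - 4*exp(-3*t)

Factor the denominator: s^3 + 4*s^2 - 3*s - 18 = (s - 2)*(s + 3)^2.
Partial fraction decomposition gives [-4/(s + 3)] + [5/(s + 3)^2] + [2/(s - 2)].
Invert each term: -4/(s + 3) ↔ -4e^(-3t); 5/(s + 3)^2 ↔ 5t·e^(-3t); 2/(s - 2) ↔ 2e^(2t).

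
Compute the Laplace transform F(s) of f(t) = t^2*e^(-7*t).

F(s) = 2/(s + 7)^3

L{e^(-7t)} = 1/(s + 7).
Then apply L{t^2·g(t)} = (-1)^2 d^2/ds^2[G(s)] with G(s) = 1/(s + 7):
differentiating 2 times and applying the sign gives 2/(s + 7)^3.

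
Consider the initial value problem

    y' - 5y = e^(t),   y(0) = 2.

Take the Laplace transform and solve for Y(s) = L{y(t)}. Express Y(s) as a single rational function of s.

Apply the Laplace transform to the equation.
With L{y'} = sY - y(0) = sY - 2: the LHS transforms to (s - 5)Y - (2).
The right side is L{e^(t)} = 1/(s - 1).
So (s - 5)Y = 1/(s - 1) + (2).
Isolate Y and clear denominators.

Y(s) = (2*s - 1)/(s^2 - 6*s + 5)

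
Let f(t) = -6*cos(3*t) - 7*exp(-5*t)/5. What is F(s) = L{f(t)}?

Apply the Laplace transform termwise.
(-6)·[L{cos(3t)} = s/(s^2 + 9)]; (-7/5)·[L{e^(-5t)} = 1/(s + 5)].

F(s) = -6*s/(s^2 + 9) - 7/(5*(s + 5))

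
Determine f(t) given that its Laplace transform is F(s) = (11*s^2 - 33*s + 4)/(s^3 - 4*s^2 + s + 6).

Factor the denominator: s^3 - 4*s^2 + s + 6 = (s - 3)*(s - 2)*(s + 1).
Partial fraction decomposition gives [4/(s + 1)] + [6/(s - 2)] + [1/(s - 3)].
Invert each term: 4/(s + 1) ↔ 4e^(-t); 6/(s - 2) ↔ 6e^(2t); 1/(s - 3) ↔ e^(3t).

f(t) = exp(3*t) + 6*exp(2*t) + 4*exp(-t)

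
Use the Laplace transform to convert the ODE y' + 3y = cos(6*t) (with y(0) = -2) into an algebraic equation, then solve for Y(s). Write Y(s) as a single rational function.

Laplace-transform each side.
The derivative rules (L{y'} = sY - y(0) = sY - (-2)) turn the left side into (s + 3)Y - (-2).
The right side is L{cos(6*t)} = s/(s^2 + 36).
So (s + 3)Y = s/(s^2 + 36) + (-2).
Solve for Y(s) and write it as one ratio of polynomials.

Y(s) = (-2*s^2 + s - 72)/(s^3 + 3*s^2 + 36*s + 108)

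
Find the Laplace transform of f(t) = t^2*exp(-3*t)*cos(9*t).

L{cos(9t)} = s/(s^2 + 81).
Multiplying by e^(-3t) shifts s → s + 3, so L{exp(-3*t)*cos(9*t)} = (s + 3)/((s + 3)^2 + 81).
Then apply L{t^2·g(t)} = (-1)^2 d^2/ds^2[G(s)] with G(s) = (s + 3)/((s + 3)^2 + 81):
differentiating 2 times and applying the sign gives 2*(s + 3)*(s^2 + 6*s - 234)/(s^2 + 6*s + 90)^3.

2*(s + 3)*(s^2 + 6*s - 234)/(s^2 + 6*s + 90)^3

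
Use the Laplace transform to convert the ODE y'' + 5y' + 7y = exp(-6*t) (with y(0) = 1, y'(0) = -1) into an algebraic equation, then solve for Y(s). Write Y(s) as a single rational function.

Y(s) = (s^2 + 10*s + 25)/(s^3 + 11*s^2 + 37*s + 42)

Laplace-transform each side.
The derivative rules (L{y''} = s^2 Y - s·y(0) - y'(0) and L{y'} = sY - y(0), with y(0) = 1, y'(0) = -1) turn the left side into (s^2 + 5*s + 7)Y - (s + 4).
The right side is L{exp(-6*t)} = 1/(s + 6).
So (s^2 + 5*s + 7)Y = 1/(s + 6) + (s + 4).
Solve for Y(s) and write it as one ratio of polynomials.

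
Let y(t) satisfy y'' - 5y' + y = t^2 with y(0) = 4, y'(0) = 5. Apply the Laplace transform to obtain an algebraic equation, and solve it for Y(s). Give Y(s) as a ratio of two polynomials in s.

Y(s) = (4*s^4 - 15*s^3 + 2)/(s^5 - 5*s^4 + s^3)

Apply the Laplace transform to the equation.
With L{y''} = s^2 Y - s·y(0) - y'(0) and L{y'} = sY - y(0), with y(0) = 4, y'(0) = 5: the LHS transforms to (s^2 - 5*s + 1)Y - (4*s - 15).
The right side is L{t^2} = 2/s^3.
So (s^2 - 5*s + 1)Y = 2/s^3 + (4*s - 15).
Solve for Y(s) and write it as one ratio of polynomials.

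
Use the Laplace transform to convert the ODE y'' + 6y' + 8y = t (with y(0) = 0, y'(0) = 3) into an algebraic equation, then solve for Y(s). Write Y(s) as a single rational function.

Take the Laplace transform of both sides.
With L{y''} = s^2 Y - s·y(0) - y'(0) and L{y'} = sY - y(0), with y(0) = 0, y'(0) = 3: the LHS transforms to (s^2 + 6*s + 8)Y - (3).
The right side is L{t} = s^(-2).
So (s^2 + 6*s + 8)Y = s^(-2) + (3).
Divide through and combine into a single rational function.

Y(s) = (3*s^2 + 1)/(s^4 + 6*s^3 + 8*s^2)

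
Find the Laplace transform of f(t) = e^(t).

1/(s - 1)

L{e^(t)} = 1/(s - 1).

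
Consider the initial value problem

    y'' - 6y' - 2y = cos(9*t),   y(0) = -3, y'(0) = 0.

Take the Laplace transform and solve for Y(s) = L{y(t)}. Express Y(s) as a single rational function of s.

Take the Laplace transform of both sides.
Using L{y''} = s^2 Y - s·y(0) - y'(0) and L{y'} = sY - y(0), with y(0) = -3, y'(0) = 0, the left side becomes (s^2 - 6*s - 2)Y - (-3*s + 18).
The right side is L{cos(9*t)} = s/(s^2 + 81).
So (s^2 - 6*s - 2)Y = s/(s^2 + 81) + (-3*s + 18).
Isolate Y and clear denominators.

Y(s) = (-3*s^3 + 18*s^2 - 242*s + 1458)/(s^4 - 6*s^3 + 79*s^2 - 486*s - 162)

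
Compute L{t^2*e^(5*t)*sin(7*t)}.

L{sin(7t)} = 7/(s^2 + 49).
Multiplying by e^(5t) shifts s → s - 5, so L{e^(5*t)*sin(7*t)} = 7/((s - 5)^2 + 49).
Then apply L{t^2·g(t)} = (-1)^2 d^2/ds^2[G(s)] with G(s) = 7/((s - 5)^2 + 49):
differentiating 2 times and applying the sign gives 14*(3*s^2 - 30*s + 26)/(s^2 - 10*s + 74)^3.

14*(3*s^2 - 30*s + 26)/(s^2 - 10*s + 74)^3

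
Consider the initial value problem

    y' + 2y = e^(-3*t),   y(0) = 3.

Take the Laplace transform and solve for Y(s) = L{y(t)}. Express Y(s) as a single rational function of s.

Y(s) = (3*s + 10)/(s^2 + 5*s + 6)

Transform both sides with L{·}.
With L{y'} = sY - y(0) = sY - 3: the LHS transforms to (s + 2)Y - (3).
The right side is L{e^(-3*t)} = 1/(s + 3).
So (s + 2)Y = 1/(s + 3) + (3).
Isolate Y and clear denominators.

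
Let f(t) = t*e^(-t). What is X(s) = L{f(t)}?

X(s) = (s + 1)^(-2)

L{t} = 1!/s^2 = 1/s^2.
By the first shifting theorem, multiplying by e^(-t) replaces s with s + 1.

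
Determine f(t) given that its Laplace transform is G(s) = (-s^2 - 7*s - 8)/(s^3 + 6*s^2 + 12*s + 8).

Factor the denominator: s^3 + 6*s^2 + 12*s + 8 = (s + 2)^3.
Partial fraction decomposition gives [-1/(s + 2)] + [-3/(s + 2)^2] + [2/(s + 2)^3].
Invert each term: -1/(s + 2) ↔ -e^(-2t); -3/(s + 2)^2 ↔ -3t·e^(-2t); 2/(s + 2)^3 ↔ (1)t^2·e^(-2t).

f(t) = t^2*exp(-2*t) - 3*t*exp(-2*t) - exp(-2*t)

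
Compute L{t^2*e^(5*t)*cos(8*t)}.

L{cos(8t)} = s/(s^2 + 64).
Multiplying by e^(5t) shifts s → s - 5, so L{e^(5*t)*cos(8*t)} = (s - 5)/((s - 5)^2 + 64).
Then apply L{t^2·g(t)} = (-1)^2 d^2/ds^2[H(s)] with H(s) = (s - 5)/((s - 5)^2 + 64):
differentiating 2 times and applying the sign gives 2*(s - 5)*(s^2 - 10*s - 167)/(s^2 - 10*s + 89)^3.

2*(s - 5)*(s^2 - 10*s - 167)/(s^2 - 10*s + 89)^3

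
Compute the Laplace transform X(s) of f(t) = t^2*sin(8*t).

L{sin(8t)} = 8/(s^2 + 64).
Then apply L{t^2·g(t)} = (-1)^2 d^2/ds^2[G(s)] with G(s) = 8/(s^2 + 64):
differentiating 2 times and applying the sign gives 16*(3*s^2 - 64)/(s^2 + 64)^3.

X(s) = 16*(3*s^2 - 64)/(s^2 + 64)^3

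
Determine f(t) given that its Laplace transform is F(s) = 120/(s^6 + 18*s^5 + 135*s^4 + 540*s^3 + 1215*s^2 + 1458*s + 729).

f(t) = t^5*exp(-3*t)

Rewrite the denominator: s^6 + 18*s^5 + 135*s^4 + 540*s^3 + 1215*s^2 + 1458*s + 729 = (s + 3)^6.
The form in (s + 3) signals a first-shifting-theorem factor e^(-3t).
Since L{t^5} = 5!/s^6 = 120/s^6, the inverse is t^5*e^(-3*t).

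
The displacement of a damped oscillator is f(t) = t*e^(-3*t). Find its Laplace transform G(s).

G(s) = (s + 3)^(-2)

L{e^(-3t)} = 1/(s + 3).
Then apply L{t·g(t)} = -d/ds[H(s)] with H(s) = 1/(s + 3):
differentiating 1 time and applying the sign gives (s + 3)^(-2).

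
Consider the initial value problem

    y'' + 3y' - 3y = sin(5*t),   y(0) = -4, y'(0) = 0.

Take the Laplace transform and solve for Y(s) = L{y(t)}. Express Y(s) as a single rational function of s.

Y(s) = (-4*s^3 - 12*s^2 - 100*s - 295)/(s^4 + 3*s^3 + 22*s^2 + 75*s - 75)

Transform both sides with L{·}.
With L{y''} = s^2 Y - s·y(0) - y'(0) and L{y'} = sY - y(0), with y(0) = -4, y'(0) = 0: the LHS transforms to (s^2 + 3*s - 3)Y - (-4*s - 12).
The right side is L{sin(5*t)} = 5/(s^2 + 25).
So (s^2 + 3*s - 3)Y = 5/(s^2 + 25) + (-4*s - 12).
Divide through and combine into a single rational function.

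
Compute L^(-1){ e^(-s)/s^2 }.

Heaviside(t - 1)*(t - 1)

The factor e^(-s) signals a time shift by c = 1 (second shifting theorem).
L{t} = 1!/s^2 = 1/s^2, so L^-1{s^(-2)} = t.
Hence the inverse is u(t - 1) times that function evaluated at t - 1.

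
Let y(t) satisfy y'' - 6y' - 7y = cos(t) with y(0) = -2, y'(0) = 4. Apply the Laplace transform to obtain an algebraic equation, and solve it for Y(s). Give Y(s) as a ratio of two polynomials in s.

Transform both sides with L{·}.
Using L{y''} = s^2 Y - s·y(0) - y'(0) and L{y'} = sY - y(0), with y(0) = -2, y'(0) = 4, the left side becomes (s^2 - 6*s - 7)Y - (-2*s + 16).
The right side is L{cos(t)} = s/(s^2 + 1).
So (s^2 - 6*s - 7)Y = s/(s^2 + 1) + (-2*s + 16).
Divide through and combine into a single rational function.

Y(s) = (-2*s^3 + 16*s^2 - s + 16)/(s^4 - 6*s^3 - 6*s^2 - 6*s - 7)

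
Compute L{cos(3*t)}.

L{cos(3t)} = s/(s^2 + 9).

s/(s^2 + 9)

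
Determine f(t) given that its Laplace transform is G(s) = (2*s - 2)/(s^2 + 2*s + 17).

Complete the square in the denominator: s^2 + 2*s + 17 = (s + 1)^2 + 4^2.
Split the numerator to match: 2*s - 2 = 2·(s + 1) - 1·4.
Invert each term: 2·(s + 1)/((s + 1)^2 + 16) ↔ 2e^(-t)cos(4t); -1·4/((s + 1)^2 + 16) ↔ -e^(-t)sin(4t).

f(t) = -exp(-t)*sin(4*t) + 2*exp(-t)*cos(4*t)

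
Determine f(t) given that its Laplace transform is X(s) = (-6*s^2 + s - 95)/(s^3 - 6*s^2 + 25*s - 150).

f(t) = -5*exp(6*t) - sin(5*t) - cos(5*t)

Factor the denominator: s^3 - 6*s^2 + 25*s - 150 = (s - 6)*(s^2 + 25).
Partial fraction decomposition gives [-5/(s - 6)] + [-s/(s^2 + 25)] + [-5/(s^2 + 25)].
Invert each term: -5/(s - 6) ↔ -5e^(6t); -1·s/(s^2 + 25) ↔ -cos(5t); -1·5/(s^2 + 25) ↔ -sin(5t).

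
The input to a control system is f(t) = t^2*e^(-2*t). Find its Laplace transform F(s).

F(s) = 2/(s + 2)^3

L{e^(-2t)} = 1/(s + 2).
Then apply L{t^2·g(t)} = (-1)^2 d^2/ds^2[G(s)] with G(s) = 1/(s + 2):
differentiating 2 times and applying the sign gives 2/(s + 2)^3.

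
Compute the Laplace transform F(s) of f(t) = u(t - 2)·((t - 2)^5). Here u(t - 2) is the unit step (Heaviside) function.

F(s) = 120*exp(-2*s)/s^6

By the second shifting theorem, L{u(t - c)·g(t - c)} = e^(-cs)·G(s) with c = 2 and G(s) = L{g(t)}.
L{t^5} = 5!/s^6 = 120/s^6.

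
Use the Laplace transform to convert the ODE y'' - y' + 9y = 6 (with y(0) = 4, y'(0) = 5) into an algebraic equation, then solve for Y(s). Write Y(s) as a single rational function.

Transform both sides with L{·}.
With L{y''} = s^2 Y - s·y(0) - y'(0) and L{y'} = sY - y(0), with y(0) = 4, y'(0) = 5: the LHS transforms to (s^2 - s + 9)Y - (4*s + 1).
The right side is L{6} = 6/s.
So (s^2 - s + 9)Y = 6/s + (4*s + 1).
Divide through and combine into a single rational function.

Y(s) = (4*s^2 + s + 6)/(s^3 - s^2 + 9*s)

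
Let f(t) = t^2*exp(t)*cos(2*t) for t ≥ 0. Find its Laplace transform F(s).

L{cos(2t)} = s/(s^2 + 4).
Multiplying by e^(t) shifts s → s - 1, so L{exp(t)*cos(2*t)} = (s - 1)/((s - 1)^2 + 4).
Then apply L{t^2·g(t)} = (-1)^2 d^2/ds^2[G(s)] with G(s) = (s - 1)/((s - 1)^2 + 4):
differentiating 2 times and applying the sign gives 2*(s - 1)*(s^2 - 2*s - 11)/(s^2 - 2*s + 5)^3.

F(s) = 2*(s - 1)*(s^2 - 2*s - 11)/(s^2 - 2*s + 5)^3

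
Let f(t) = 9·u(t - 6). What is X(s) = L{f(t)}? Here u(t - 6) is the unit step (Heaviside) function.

X(s) = 9*exp(-6*s)/s

By the second shifting theorem, L{u(t - c)·g(t - c)} = e^(-cs)·G(s) with c = 6 and G(s) = L{g(t)}.
L{9} = 9/s.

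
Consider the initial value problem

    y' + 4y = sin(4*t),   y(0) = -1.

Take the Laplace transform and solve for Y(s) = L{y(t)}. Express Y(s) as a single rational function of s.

Y(s) = (-s^2 - 12)/(s^3 + 4*s^2 + 16*s + 64)

Apply the Laplace transform to the equation.
With L{y'} = sY - y(0) = sY - (-1): the LHS transforms to (s + 4)Y - (-1).
The right side is L{sin(4*t)} = 4/(s^2 + 16).
So (s + 4)Y = 4/(s^2 + 16) + (-1).
Divide through and combine into a single rational function.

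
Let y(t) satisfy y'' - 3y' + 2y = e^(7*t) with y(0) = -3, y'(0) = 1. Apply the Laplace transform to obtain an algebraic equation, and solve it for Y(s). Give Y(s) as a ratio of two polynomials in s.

Laplace-transform each side.
The derivative rules (L{y''} = s^2 Y - s·y(0) - y'(0) and L{y'} = sY - y(0), with y(0) = -3, y'(0) = 1) turn the left side into (s^2 - 3*s + 2)Y - (-3*s + 10).
The right side is L{e^(7*t)} = 1/(s - 7).
So (s^2 - 3*s + 2)Y = 1/(s - 7) + (-3*s + 10).
Solve for Y(s) and write it as one ratio of polynomials.

Y(s) = (-3*s^2 + 31*s - 69)/(s^3 - 10*s^2 + 23*s - 14)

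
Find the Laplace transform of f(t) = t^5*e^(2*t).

120/(s - 2)^6

L{t^5} = 5!/s^6 = 120/s^6.
By the first shifting theorem, multiplying by e^(2t) replaces s with s - 2.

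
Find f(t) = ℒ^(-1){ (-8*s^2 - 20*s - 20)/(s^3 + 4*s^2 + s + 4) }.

Factor the denominator: s^3 + 4*s^2 + s + 4 = (s + 4)*(s^2 + 1).
Partial fraction decomposition gives [-4/(s + 4)] + [-4*s/(s^2 + 1)] + [-4/(s^2 + 1)].
Invert each term: -4/(s + 4) ↔ -4e^(-4t); -4·s/(s^2 + 1) ↔ -4cos(t); -4·1/(s^2 + 1) ↔ -4sin(t).

f(t) = -4*sin(t) - 4*cos(t) - 4*exp(-4*t)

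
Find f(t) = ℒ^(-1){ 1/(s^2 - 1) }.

Since L{sinh(t)} = 1/(s^2 - 1), the inverse is sinh(t).

f(t) = sinh(t)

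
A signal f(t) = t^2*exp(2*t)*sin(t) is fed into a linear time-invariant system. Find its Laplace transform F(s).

L{sin(t)} = 1/(s^2 + 1).
Multiplying by e^(2t) shifts s → s - 2, so L{exp(2*t)*sin(t)} = 1/((s - 2)^2 + 1).
Then apply L{t^2·g(t)} = (-1)^2 d^2/ds^2[G(s)] with G(s) = 1/((s - 2)^2 + 1):
differentiating 2 times and applying the sign gives 2*(3*s^2 - 12*s + 11)/(s^2 - 4*s + 5)^3.

F(s) = 2*(3*s^2 - 12*s + 11)/(s^2 - 4*s + 5)^3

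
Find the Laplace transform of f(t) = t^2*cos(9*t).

2*s*(s^2 - 243)/(s^2 + 81)^3

L{cos(9t)} = s/(s^2 + 81).
Then apply L{t^2·g(t)} = (-1)^2 d^2/ds^2[G(s)] with G(s) = s/(s^2 + 81):
differentiating 2 times and applying the sign gives 2*s*(s^2 - 243)/(s^2 + 81)^3.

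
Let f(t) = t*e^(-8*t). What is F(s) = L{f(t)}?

L{e^(-8t)} = 1/(s + 8).
Then apply L{t·g(t)} = -d/ds[G(s)] with G(s) = 1/(s + 8):
differentiating 1 time and applying the sign gives (s + 8)^(-2).

F(s) = (s + 8)^(-2)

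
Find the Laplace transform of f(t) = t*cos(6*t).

(s - 6)*(s + 6)/(s^2 + 36)^2

L{cos(6t)} = s/(s^2 + 36).
Then apply L{t·g(t)} = -d/ds[G(s)] with G(s) = s/(s^2 + 36):
differentiating 1 time and applying the sign gives (s - 6)*(s + 6)/(s^2 + 36)^2.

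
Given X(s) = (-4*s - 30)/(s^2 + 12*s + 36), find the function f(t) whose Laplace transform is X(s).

f(t) = -6*t*exp(-6*t) - 4*exp(-6*t)

Factor the denominator: s^2 + 12*s + 36 = (s + 6)^2.
Partial fraction decomposition gives [-4/(s + 6)] + [-6/(s + 6)^2].
Invert each term: -4/(s + 6) ↔ -4e^(-6t); -6/(s + 6)^2 ↔ -6t·e^(-6t).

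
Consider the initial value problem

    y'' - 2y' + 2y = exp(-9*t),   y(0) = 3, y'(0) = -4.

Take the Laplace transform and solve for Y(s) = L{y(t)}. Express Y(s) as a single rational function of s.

Laplace-transform each side.
The derivative rules (L{y''} = s^2 Y - s·y(0) - y'(0) and L{y'} = sY - y(0), with y(0) = 3, y'(0) = -4) turn the left side into (s^2 - 2*s + 2)Y - (3*s - 10).
The right side is L{exp(-9*t)} = 1/(s + 9).
So (s^2 - 2*s + 2)Y = 1/(s + 9) + (3*s - 10).
Solve for Y(s) and write it as one ratio of polynomials.

Y(s) = (3*s^2 + 17*s - 89)/(s^3 + 7*s^2 - 16*s + 18)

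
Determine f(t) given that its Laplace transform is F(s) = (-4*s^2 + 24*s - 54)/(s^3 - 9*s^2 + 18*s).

Factor the denominator: s^3 - 9*s^2 + 18*s = s*(s - 6)*(s - 3).
Partial fraction decomposition gives [-3/s] + [-3/(s - 6)] + [2/(s - 3)].
Invert each term: -3/(s - 0) ↔ -3e^(0t); -3/(s - 6) ↔ -3e^(6t); 2/(s - 3) ↔ 2e^(3t).

f(t) = -3*exp(6*t) + 2*exp(3*t) - 3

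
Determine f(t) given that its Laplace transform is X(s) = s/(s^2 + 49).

Since L{cos(7t)} = s/(s^2 + 49), the inverse is cos(7*t).

f(t) = cos(7*t)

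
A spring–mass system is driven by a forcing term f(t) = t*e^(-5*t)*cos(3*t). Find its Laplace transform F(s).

F(s) = (s + 2)*(s + 8)/(s^2 + 10*s + 34)^2

L{cos(3t)} = s/(s^2 + 9).
Multiplying by e^(-5t) shifts s → s + 5, so L{e^(-5*t)*cos(3*t)} = (s + 5)/((s + 5)^2 + 9).
Then apply L{t·g(t)} = -d/ds[G(s)] with G(s) = (s + 5)/((s + 5)^2 + 9):
differentiating 1 time and applying the sign gives (s + 2)*(s + 8)/(s^2 + 10*s + 34)^2.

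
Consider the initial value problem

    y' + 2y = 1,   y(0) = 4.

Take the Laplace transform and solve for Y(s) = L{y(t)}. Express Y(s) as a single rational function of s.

Y(s) = (4*s + 1)/(s^2 + 2*s)

Apply the Laplace transform to the equation.
Using L{y'} = sY - y(0) = sY - 4, the left side becomes (s + 2)Y - (4).
The right side is L{1} = 1/s.
So (s + 2)Y = 1/s + (4).
Isolate Y and clear denominators.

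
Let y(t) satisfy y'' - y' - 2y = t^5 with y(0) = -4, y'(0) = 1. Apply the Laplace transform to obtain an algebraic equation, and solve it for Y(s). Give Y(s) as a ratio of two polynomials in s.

Y(s) = (-4*s^7 + 5*s^6 + 120)/(s^8 - s^7 - 2*s^6)

Apply the Laplace transform to the equation.
With L{y''} = s^2 Y - s·y(0) - y'(0) and L{y'} = sY - y(0), with y(0) = -4, y'(0) = 1: the LHS transforms to (s^2 - s - 2)Y - (-4*s + 5).
The right side is L{t^5} = 120/s^6.
So (s^2 - s - 2)Y = 120/s^6 + (-4*s + 5).
Solve for Y(s) and write it as one ratio of polynomials.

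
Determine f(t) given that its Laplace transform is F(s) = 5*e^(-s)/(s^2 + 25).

f(t) = Heaviside(t - 1)*(sin(5*t - 5))

The factor e^(-s) signals a time shift by c = 1 (second shifting theorem).
L{sin(5t)} = 5/(s^2 + 25), so L^-1{5/(s^2 + 25)} = sin(5*t).
Hence the inverse is u(t - 1) times that function evaluated at t - 1.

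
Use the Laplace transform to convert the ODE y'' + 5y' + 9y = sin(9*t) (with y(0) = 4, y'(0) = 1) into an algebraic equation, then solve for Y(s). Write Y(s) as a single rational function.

Y(s) = (4*s^3 + 21*s^2 + 324*s + 1710)/(s^4 + 5*s^3 + 90*s^2 + 405*s + 729)

Transform both sides with L{·}.
With L{y''} = s^2 Y - s·y(0) - y'(0) and L{y'} = sY - y(0), with y(0) = 4, y'(0) = 1: the LHS transforms to (s^2 + 5*s + 9)Y - (4*s + 21).
The right side is L{sin(9*t)} = 9/(s^2 + 81).
So (s^2 + 5*s + 9)Y = 9/(s^2 + 81) + (4*s + 21).
Solve for Y(s) and write it as one ratio of polynomials.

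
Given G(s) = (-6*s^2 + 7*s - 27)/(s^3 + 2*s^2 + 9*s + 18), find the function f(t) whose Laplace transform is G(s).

Factor the denominator: s^3 + 2*s^2 + 9*s + 18 = (s + 2)*(s^2 + 9).
Partial fraction decomposition gives [-5/(s + 2)] + [-s/(s^2 + 9)] + [9/(s^2 + 9)].
Invert each term: -5/(s + 2) ↔ -5e^(-2t); -1·s/(s^2 + 9) ↔ -cos(3t); 3·3/(s^2 + 9) ↔ 3sin(3t).

f(t) = 3*sin(3*t) - cos(3*t) - 5*exp(-2*t)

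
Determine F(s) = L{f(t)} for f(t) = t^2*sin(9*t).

L{sin(9t)} = 9/(s^2 + 81).
Then apply L{t^2·g(t)} = (-1)^2 d^2/ds^2[G(s)] with G(s) = 9/(s^2 + 81):
differentiating 2 times and applying the sign gives 54*(s^2 - 27)/(s^2 + 81)^3.

F(s) = 54*(s^2 - 27)/(s^2 + 81)^3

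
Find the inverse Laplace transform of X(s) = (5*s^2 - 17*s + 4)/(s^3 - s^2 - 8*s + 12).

-2*t*exp(2*t) + exp(2*t) + 4*exp(-3*t)

Factor the denominator: s^3 - s^2 - 8*s + 12 = (s - 2)^2*(s + 3).
Partial fraction decomposition gives [1/(s - 2)] + [-2/(s - 2)^2] + [4/(s + 3)].
Invert each term: 1/(s - 2) ↔ e^(2t); -2/(s - 2)^2 ↔ -2t·e^(2t); 4/(s + 3) ↔ 4e^(-3t).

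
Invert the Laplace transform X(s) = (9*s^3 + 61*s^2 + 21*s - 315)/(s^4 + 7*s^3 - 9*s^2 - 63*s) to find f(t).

f(t) = 3*exp(3*t) + 5 - exp(-3*t) + 2*exp(-7*t)

Factor the denominator: s^4 + 7*s^3 - 9*s^2 - 63*s = s*(s - 3)*(s + 3)*(s + 7).
Partial fraction decomposition gives [-1/(s + 3)] + [2/(s + 7)] + [3/(s - 3)] + [5/s].
Invert each term: -1/(s + 3) ↔ -e^(-3t); 2/(s + 7) ↔ 2e^(-7t); 3/(s - 3) ↔ 3e^(3t); 5/(s - 0) ↔ 5e^(0t).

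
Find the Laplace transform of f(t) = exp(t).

1/(s - 1)

L{e^(t)} = 1/(s - 1).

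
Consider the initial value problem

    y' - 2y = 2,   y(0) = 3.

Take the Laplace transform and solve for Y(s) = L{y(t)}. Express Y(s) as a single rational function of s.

Y(s) = (3*s + 2)/(s^2 - 2*s)

Apply the Laplace transform to the equation.
The derivative rules (L{y'} = sY - y(0) = sY - 3) turn the left side into (s - 2)Y - (3).
The right side is L{2} = 2/s.
So (s - 2)Y = 2/s + (3).
Divide through and combine into a single rational function.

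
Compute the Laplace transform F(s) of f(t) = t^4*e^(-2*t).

F(s) = 24/(s + 2)^5

L{t^4} = 4!/s^5 = 24/s^5.
By the first shifting theorem, multiplying by e^(-2t) replaces s with s + 2.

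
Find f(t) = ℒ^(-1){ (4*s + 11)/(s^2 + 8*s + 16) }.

f(t) = -5*t*exp(-4*t) + 4*exp(-4*t)

Factor the denominator: s^2 + 8*s + 16 = (s + 4)^2.
Partial fraction decomposition gives [4/(s + 4)] + [-5/(s + 4)^2].
Invert each term: 4/(s + 4) ↔ 4e^(-4t); -5/(s + 4)^2 ↔ -5t·e^(-4t).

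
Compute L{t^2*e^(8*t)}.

2/(s - 8)^3

L{e^(8t)} = 1/(s - 8).
Then apply L{t^2·g(t)} = (-1)^2 d^2/ds^2[G(s)] with G(s) = 1/(s - 8):
differentiating 2 times and applying the sign gives 2/(s - 8)^3.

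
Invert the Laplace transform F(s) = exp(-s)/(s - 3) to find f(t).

The factor e^(-s) signals a time shift by c = 1 (second shifting theorem).
L{e^(3t)} = 1/(s - 3), so L^-1{1/(s - 3)} = exp(3*t).
Hence the inverse is u(t - 1) times that function evaluated at t - 1.

f(t) = Heaviside(t - 1)*(exp(3*t - 3))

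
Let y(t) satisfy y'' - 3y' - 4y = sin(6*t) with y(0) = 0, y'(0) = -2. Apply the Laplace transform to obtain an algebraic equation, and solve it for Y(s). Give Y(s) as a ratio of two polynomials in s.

Y(s) = (-2*s^2 - 66)/(s^4 - 3*s^3 + 32*s^2 - 108*s - 144)

Laplace-transform each side.
Using L{y''} = s^2 Y - s·y(0) - y'(0) and L{y'} = sY - y(0), with y(0) = 0, y'(0) = -2, the left side becomes (s^2 - 3*s - 4)Y - (-2).
The right side is L{sin(6*t)} = 6/(s^2 + 36).
So (s^2 - 3*s - 4)Y = 6/(s^2 + 36) + (-2).
Isolate Y and clear denominators.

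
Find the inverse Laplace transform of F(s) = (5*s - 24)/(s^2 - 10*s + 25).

t*exp(5*t) + 5*exp(5*t)

Factor the denominator: s^2 - 10*s + 25 = (s - 5)^2.
Partial fraction decomposition gives [5/(s - 5)] + [(s - 5)^(-2)].
Invert each term: 5/(s - 5) ↔ 5e^(5t); 1/(s - 5)^2 ↔ t·e^(5t).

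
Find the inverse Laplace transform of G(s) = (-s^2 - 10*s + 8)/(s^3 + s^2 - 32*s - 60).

-exp(6*t) - exp(-2*t) + exp(-5*t)

Factor the denominator: s^3 + s^2 - 32*s - 60 = (s - 6)*(s + 2)*(s + 5).
Partial fraction decomposition gives [1/(s + 5)] + [-1/(s - 6)] + [-1/(s + 2)].
Invert each term: 1/(s + 5) ↔ e^(-5t); -1/(s - 6) ↔ -e^(6t); -1/(s + 2) ↔ -e^(-2t).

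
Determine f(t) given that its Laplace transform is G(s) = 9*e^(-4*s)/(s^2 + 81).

The factor e^(-4s) signals a time shift by c = 4 (second shifting theorem).
L{sin(9t)} = 9/(s^2 + 81), so L^-1{9/(s^2 + 81)} = sin(9*t).
Hence the inverse is u(t - 4) times that function evaluated at t - 4.

f(t) = Heaviside(t - 4)*(sin(9*t - 36))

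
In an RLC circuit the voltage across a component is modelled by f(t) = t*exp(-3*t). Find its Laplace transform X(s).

X(s) = (s + 3)^(-2)

L{e^(-3t)} = 1/(s + 3).
Then apply L{t·g(t)} = -d/ds[G(s)] with G(s) = 1/(s + 3):
differentiating 1 time and applying the sign gives (s + 3)^(-2).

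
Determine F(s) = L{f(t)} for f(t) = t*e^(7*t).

F(s) = (s - 7)^(-2)

L{e^(7t)} = 1/(s - 7).
Then apply L{t·g(t)} = -d/ds[G(s)] with G(s) = 1/(s - 7):
differentiating 1 time and applying the sign gives (s - 7)^(-2).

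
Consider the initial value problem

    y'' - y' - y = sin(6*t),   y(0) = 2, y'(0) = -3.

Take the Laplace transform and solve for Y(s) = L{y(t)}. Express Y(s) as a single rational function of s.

Y(s) = (2*s^3 - 5*s^2 + 72*s - 174)/(s^4 - s^3 + 35*s^2 - 36*s - 36)

Apply the Laplace transform to the equation.
With L{y''} = s^2 Y - s·y(0) - y'(0) and L{y'} = sY - y(0), with y(0) = 2, y'(0) = -3: the LHS transforms to (s^2 - s - 1)Y - (2*s - 5).
The right side is L{sin(6*t)} = 6/(s^2 + 36).
So (s^2 - s - 1)Y = 6/(s^2 + 36) + (2*s - 5).
Isolate Y and clear denominators.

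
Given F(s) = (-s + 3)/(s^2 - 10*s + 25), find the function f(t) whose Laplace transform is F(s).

f(t) = -2*t*exp(5*t) - exp(5*t)

Factor the denominator: s^2 - 10*s + 25 = (s - 5)^2.
Partial fraction decomposition gives [-1/(s - 5)] + [-2/(s - 5)^2].
Invert each term: -1/(s - 5) ↔ -e^(5t); -2/(s - 5)^2 ↔ -2t·e^(5t).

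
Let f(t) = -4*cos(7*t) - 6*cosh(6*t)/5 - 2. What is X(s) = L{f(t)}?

X(s) = -4*s/(s^2 + 49) - 6*s/(5*(s^2 - 36)) - 2/s

Apply the Laplace transform termwise.
(-4)·[L{cos(7t)} = s/(s^2 + 49)]; (-6/5)·[L{cosh(6t)} = s/(s^2 - 36)]; L{-2} = -2/s.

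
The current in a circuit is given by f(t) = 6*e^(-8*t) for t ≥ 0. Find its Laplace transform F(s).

F(s) = 6/(s + 8)

L{6} = 6/s.
By the first shifting theorem, multiplying by e^(-8t) replaces s with s + 8.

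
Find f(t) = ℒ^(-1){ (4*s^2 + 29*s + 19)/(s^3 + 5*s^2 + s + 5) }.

Factor the denominator: s^3 + 5*s^2 + s + 5 = (s + 5)*(s^2 + 1).
Partial fraction decomposition gives [-1/(s + 5)] + [5*s/(s^2 + 1)] + [4/(s^2 + 1)].
Invert each term: -1/(s + 5) ↔ -e^(-5t); 5·s/(s^2 + 1) ↔ 5cos(t); 4·1/(s^2 + 1) ↔ 4sin(t).

f(t) = 4*sin(t) + 5*cos(t) - exp(-5*t)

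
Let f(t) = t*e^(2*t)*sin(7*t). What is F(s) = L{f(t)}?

F(s) = 14*(s - 2)/(s^2 - 4*s + 53)^2

L{sin(7t)} = 7/(s^2 + 49).
Multiplying by e^(2t) shifts s → s - 2, so L{e^(2*t)*sin(7*t)} = 7/((s - 2)^2 + 49).
Then apply L{t·g(t)} = -d/ds[G(s)] with G(s) = 7/((s - 2)^2 + 49):
differentiating 1 time and applying the sign gives 14*(s - 2)/(s^2 - 4*s + 53)^2.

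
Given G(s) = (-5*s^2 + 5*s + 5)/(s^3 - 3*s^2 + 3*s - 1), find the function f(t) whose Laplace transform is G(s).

Factor the denominator: s^3 - 3*s^2 + 3*s - 1 = (s - 1)^3.
Partial fraction decomposition gives [-5/(s - 1)] + [-5/(s - 1)^2] + [5/(s - 1)^3].
Invert each term: -5/(s - 1) ↔ -5e^(t); -5/(s - 1)^2 ↔ -5t·e^(t); 5/(s - 1)^3 ↔ (5/2)t^2·e^(t).

f(t) = 5*t^2*exp(t)/2 - 5*t*exp(t) - 5*exp(t)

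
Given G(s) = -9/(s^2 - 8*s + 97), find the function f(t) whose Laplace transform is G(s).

Rewrite the denominator: s^2 - 8*s + 97 = (s - 4)^2 + 81.
The form in (s - 4) signals a first-shifting-theorem factor e^(4t).
Since L{sin(9t)} = 9/(s^2 + 81), the inverse is e^(4*t)*sin(9*t), scaled by -1.

f(t) = -exp(4*t)*sin(9*t)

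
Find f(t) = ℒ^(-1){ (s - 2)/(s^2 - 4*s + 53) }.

Rewrite the denominator: s^2 - 4*s + 53 = (s - 2)^2 + 49.
The form in (s - 2) signals a first-shifting-theorem factor e^(2t).
Since L{cos(7t)} = s/(s^2 + 49), the inverse is exp(2*t)*cos(7*t).

f(t) = exp(2*t)*cos(7*t)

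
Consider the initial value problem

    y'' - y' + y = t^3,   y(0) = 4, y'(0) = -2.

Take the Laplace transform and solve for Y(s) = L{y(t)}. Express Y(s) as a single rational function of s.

Y(s) = (4*s^5 - 6*s^4 + 6)/(s^6 - s^5 + s^4)

Take the Laplace transform of both sides.
The derivative rules (L{y''} = s^2 Y - s·y(0) - y'(0) and L{y'} = sY - y(0), with y(0) = 4, y'(0) = -2) turn the left side into (s^2 - s + 1)Y - (4*s - 6).
The right side is L{t^3} = 6/s^4.
So (s^2 - s + 1)Y = 6/s^4 + (4*s - 6).
Isolate Y and clear denominators.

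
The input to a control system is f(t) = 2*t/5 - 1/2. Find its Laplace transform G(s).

The transform is linear, so treat each term independently.
L{-1/2} = (-1/2)/s; (2/5)·[L{t} = 1!/s^2 = 1/s^2].

G(s) = -1/(2*s) + 2/(5*s^2)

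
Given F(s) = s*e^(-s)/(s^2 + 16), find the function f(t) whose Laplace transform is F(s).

f(t) = Heaviside(t - 1)*(cos(4*t - 4))

The factor e^(-s) signals a time shift by c = 1 (second shifting theorem).
L{cos(4t)} = s/(s^2 + 16), so L^-1{s/(s^2 + 16)} = cos(4*t).
Hence the inverse is u(t - 1) times that function evaluated at t - 1.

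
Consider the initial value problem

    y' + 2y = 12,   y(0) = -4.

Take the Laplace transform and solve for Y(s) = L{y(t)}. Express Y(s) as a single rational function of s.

Transform both sides with L{·}.
The derivative rules (L{y'} = sY - y(0) = sY - (-4)) turn the left side into (s + 2)Y - (-4).
The right side is L{12} = 12/s.
So (s + 2)Y = 12/s + (-4).
Isolate Y and clear denominators.

Y(s) = (-4*s + 12)/(s^2 + 2*s)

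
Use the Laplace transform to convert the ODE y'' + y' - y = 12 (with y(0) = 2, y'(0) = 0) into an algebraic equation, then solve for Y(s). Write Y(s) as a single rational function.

Laplace-transform each side.
The derivative rules (L{y''} = s^2 Y - s·y(0) - y'(0) and L{y'} = sY - y(0), with y(0) = 2, y'(0) = 0) turn the left side into (s^2 + s - 1)Y - (2*s + 2).
The right side is L{12} = 12/s.
So (s^2 + s - 1)Y = 12/s + (2*s + 2).
Isolate Y and clear denominators.

Y(s) = (2*s^2 + 2*s + 12)/(s^3 + s^2 - s)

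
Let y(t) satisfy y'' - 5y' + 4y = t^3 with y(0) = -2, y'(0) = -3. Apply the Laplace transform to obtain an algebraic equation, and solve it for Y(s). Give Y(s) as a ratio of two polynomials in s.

Y(s) = (-2*s^5 + 7*s^4 + 6)/(s^6 - 5*s^5 + 4*s^4)

Transform both sides with L{·}.
The derivative rules (L{y''} = s^2 Y - s·y(0) - y'(0) and L{y'} = sY - y(0), with y(0) = -2, y'(0) = -3) turn the left side into (s^2 - 5*s + 4)Y - (-2*s + 7).
The right side is L{t^3} = 6/s^4.
So (s^2 - 5*s + 4)Y = 6/s^4 + (-2*s + 7).
Solve for Y(s) and write it as one ratio of polynomials.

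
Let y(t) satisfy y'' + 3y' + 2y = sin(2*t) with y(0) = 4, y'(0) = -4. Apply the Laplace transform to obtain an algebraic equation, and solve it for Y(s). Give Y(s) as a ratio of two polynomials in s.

Apply the Laplace transform to the equation.
Using L{y''} = s^2 Y - s·y(0) - y'(0) and L{y'} = sY - y(0), with y(0) = 4, y'(0) = -4, the left side becomes (s^2 + 3*s + 2)Y - (4*s + 8).
The right side is L{sin(2*t)} = 2/(s^2 + 4).
So (s^2 + 3*s + 2)Y = 2/(s^2 + 4) + (4*s + 8).
Divide through and combine into a single rational function.

Y(s) = (4*s^3 + 8*s^2 + 16*s + 34)/(s^4 + 3*s^3 + 6*s^2 + 12*s + 8)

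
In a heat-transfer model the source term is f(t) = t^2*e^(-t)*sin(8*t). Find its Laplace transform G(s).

L{sin(8t)} = 8/(s^2 + 64).
Multiplying by e^(-t) shifts s → s + 1, so L{e^(-t)*sin(8*t)} = 8/((s + 1)^2 + 64).
Then apply L{t^2·g(t)} = (-1)^2 d^2/ds^2[H(s)] with H(s) = 8/((s + 1)^2 + 64):
differentiating 2 times and applying the sign gives 16*(3*s^2 + 6*s - 61)/(s^2 + 2*s + 65)^3.

G(s) = 16*(3*s^2 + 6*s - 61)/(s^2 + 2*s + 65)^3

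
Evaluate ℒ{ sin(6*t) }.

L{sin(6t)} = 6/(s^2 + 36).

6/(s^2 + 36)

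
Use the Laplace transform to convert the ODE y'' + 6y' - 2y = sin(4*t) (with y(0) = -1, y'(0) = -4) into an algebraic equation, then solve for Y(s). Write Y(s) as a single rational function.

Y(s) = (-s^3 - 10*s^2 - 16*s - 156)/(s^4 + 6*s^3 + 14*s^2 + 96*s - 32)

Transform both sides with L{·}.
With L{y''} = s^2 Y - s·y(0) - y'(0) and L{y'} = sY - y(0), with y(0) = -1, y'(0) = -4: the LHS transforms to (s^2 + 6*s - 2)Y - (-s - 10).
The right side is L{sin(4*t)} = 4/(s^2 + 16).
So (s^2 + 6*s - 2)Y = 4/(s^2 + 16) + (-s - 10).
Isolate Y and clear denominators.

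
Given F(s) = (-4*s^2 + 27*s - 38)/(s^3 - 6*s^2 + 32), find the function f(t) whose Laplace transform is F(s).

f(t) = t*exp(4*t) - exp(4*t) - 3*exp(-2*t)

Factor the denominator: s^3 - 6*s^2 + 32 = (s - 4)^2*(s + 2).
Partial fraction decomposition gives [-1/(s - 4)] + [(s - 4)^(-2)] + [-3/(s + 2)].
Invert each term: -1/(s - 4) ↔ -e^(4t); 1/(s - 4)^2 ↔ t·e^(4t); -3/(s + 2) ↔ -3e^(-2t).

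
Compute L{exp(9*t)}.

L{e^(9t)} = 1/(s - 9).

1/(s - 9)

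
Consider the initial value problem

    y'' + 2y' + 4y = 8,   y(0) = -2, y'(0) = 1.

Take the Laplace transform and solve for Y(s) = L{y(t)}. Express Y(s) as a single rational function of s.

Apply the Laplace transform to the equation.
The derivative rules (L{y''} = s^2 Y - s·y(0) - y'(0) and L{y'} = sY - y(0), with y(0) = -2, y'(0) = 1) turn the left side into (s^2 + 2*s + 4)Y - (-2*s - 3).
The right side is L{8} = 8/s.
So (s^2 + 2*s + 4)Y = 8/s + (-2*s - 3).
Divide through and combine into a single rational function.

Y(s) = (-2*s^2 - 3*s + 8)/(s^3 + 2*s^2 + 4*s)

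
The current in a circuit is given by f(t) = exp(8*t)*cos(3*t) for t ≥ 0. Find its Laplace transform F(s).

F(s) = (s - 8)/((s - 8)^2 + 9)

L{cos(3t)} = s/(s^2 + 9).
By the first shifting theorem, multiplying by e^(8t) replaces s with s - 8.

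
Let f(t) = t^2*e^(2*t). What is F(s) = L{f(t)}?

F(s) = 2/(s - 2)^3

L{e^(2t)} = 1/(s - 2).
Then apply L{t^2·g(t)} = (-1)^2 d^2/ds^2[G(s)] with G(s) = 1/(s - 2):
differentiating 2 times and applying the sign gives 2/(s - 2)^3.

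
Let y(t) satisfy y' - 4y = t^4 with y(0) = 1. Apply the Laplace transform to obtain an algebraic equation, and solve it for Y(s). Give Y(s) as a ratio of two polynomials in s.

Apply the Laplace transform to the equation.
With L{y'} = sY - y(0) = sY - 1: the LHS transforms to (s - 4)Y - (1).
The right side is L{t^4} = 24/s^5.
So (s - 4)Y = 24/s^5 + (1).
Solve for Y(s) and write it as one ratio of polynomials.

Y(s) = (s^5 + 24)/(s^6 - 4*s^5)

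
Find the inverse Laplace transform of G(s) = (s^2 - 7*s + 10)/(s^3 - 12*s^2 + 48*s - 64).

-t^2*exp(4*t) + t*exp(4*t) + exp(4*t)

Factor the denominator: s^3 - 12*s^2 + 48*s - 64 = (s - 4)^3.
Partial fraction decomposition gives [1/(s - 4)] + [(s - 4)^(-2)] + [-2/(s - 4)^3].
Invert each term: 1/(s - 4) ↔ e^(4t); 1/(s - 4)^2 ↔ t·e^(4t); -2/(s - 4)^3 ↔ (-1)t^2·e^(4t).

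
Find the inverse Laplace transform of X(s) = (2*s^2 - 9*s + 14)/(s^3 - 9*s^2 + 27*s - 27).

5*t^2*exp(3*t)/2 + 3*t*exp(3*t) + 2*exp(3*t)

Factor the denominator: s^3 - 9*s^2 + 27*s - 27 = (s - 3)^3.
Partial fraction decomposition gives [2/(s - 3)] + [3/(s - 3)^2] + [5/(s - 3)^3].
Invert each term: 2/(s - 3) ↔ 2e^(3t); 3/(s - 3)^2 ↔ 3t·e^(3t); 5/(s - 3)^3 ↔ (5/2)t^2·e^(3t).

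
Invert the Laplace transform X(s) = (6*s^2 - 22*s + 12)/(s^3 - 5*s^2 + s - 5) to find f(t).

Factor the denominator: s^3 - 5*s^2 + s - 5 = (s - 5)*(s^2 + 1).
Partial fraction decomposition gives [2/(s - 5)] + [4*s/(s^2 + 1)] + [-2/(s^2 + 1)].
Invert each term: 2/(s - 5) ↔ 2e^(5t); 4·s/(s^2 + 1) ↔ 4cos(t); -2·1/(s^2 + 1) ↔ -2sin(t).

f(t) = 2*exp(5*t) - 2*sin(t) + 4*cos(t)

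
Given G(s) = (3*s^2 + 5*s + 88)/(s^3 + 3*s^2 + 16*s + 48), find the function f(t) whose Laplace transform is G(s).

Factor the denominator: s^3 + 3*s^2 + 16*s + 48 = (s + 3)*(s^2 + 16).
Partial fraction decomposition gives [4/(s + 3)] + [-s/(s^2 + 16)] + [8/(s^2 + 16)].
Invert each term: 4/(s + 3) ↔ 4e^(-3t); -1·s/(s^2 + 16) ↔ -cos(4t); 2·4/(s^2 + 16) ↔ 2sin(4t).

f(t) = 2*sin(4*t) - cos(4*t) + 4*exp(-3*t)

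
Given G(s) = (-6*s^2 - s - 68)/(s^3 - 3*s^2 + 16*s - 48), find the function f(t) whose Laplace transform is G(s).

Factor the denominator: s^3 - 3*s^2 + 16*s - 48 = (s - 3)*(s^2 + 16).
Partial fraction decomposition gives [-5/(s - 3)] + [-s/(s^2 + 16)] + [-4/(s^2 + 16)].
Invert each term: -5/(s - 3) ↔ -5e^(3t); -1·s/(s^2 + 16) ↔ -cos(4t); -1·4/(s^2 + 16) ↔ -sin(4t).

f(t) = -5*exp(3*t) - sin(4*t) - cos(4*t)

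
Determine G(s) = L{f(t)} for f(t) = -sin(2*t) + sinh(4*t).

The transform is linear, so treat each term independently.
(-1)·[L{sin(2t)} = 2/(s^2 + 4)]; L{sinh(4t)} = 4/(s^2 - 16).

G(s) = -2/(s^2 + 4) + 4/(s^2 - 16)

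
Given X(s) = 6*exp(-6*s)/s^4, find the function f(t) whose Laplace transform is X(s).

f(t) = Heaviside(t - 6)*((t - 6)^3)

The factor e^(-6s) signals a time shift by c = 6 (second shifting theorem).
L{t^3} = 3!/s^4 = 6/s^4, so L^-1{6/s^4} = t^3.
Hence the inverse is u(t - 6) times that function evaluated at t - 6.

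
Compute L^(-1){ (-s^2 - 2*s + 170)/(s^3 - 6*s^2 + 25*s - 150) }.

Factor the denominator: s^3 - 6*s^2 + 25*s - 150 = (s - 6)*(s^2 + 25).
Partial fraction decomposition gives [2/(s - 6)] + [-3*s/(s^2 + 25)] + [-20/(s^2 + 25)].
Invert each term: 2/(s - 6) ↔ 2e^(6t); -3·s/(s^2 + 25) ↔ -3cos(5t); -4·5/(s^2 + 25) ↔ -4sin(5t).

2*exp(6*t) - 4*sin(5*t) - 3*cos(5*t)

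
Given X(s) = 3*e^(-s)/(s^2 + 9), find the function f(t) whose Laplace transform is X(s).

f(t) = Heaviside(t - 1)*(sin(3*t - 3))

The factor e^(-s) signals a time shift by c = 1 (second shifting theorem).
L{sin(3t)} = 3/(s^2 + 9), so L^-1{3/(s^2 + 9)} = sin(3*t).
Hence the inverse is u(t - 1) times that function evaluated at t - 1.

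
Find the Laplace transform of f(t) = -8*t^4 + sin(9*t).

Apply the Laplace transform termwise.
(-8)·[L{t^4} = 4!/s^5 = 24/s^5]; L{sin(9t)} = 9/(s^2 + 81).

9/(s^2 + 81) - 192/s^5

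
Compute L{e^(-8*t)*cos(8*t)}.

(s + 8)/((s + 8)^2 + 64)

L{cos(8t)} = s/(s^2 + 64).
By the first shifting theorem, multiplying by e^(-8t) replaces s with s + 8.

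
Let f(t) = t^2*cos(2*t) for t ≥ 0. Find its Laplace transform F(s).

F(s) = 2*s*(s^2 - 12)/(s^2 + 4)^3

L{cos(2t)} = s/(s^2 + 4).
Then apply L{t^2·g(t)} = (-1)^2 d^2/ds^2[G(s)] with G(s) = s/(s^2 + 4):
differentiating 2 times and applying the sign gives 2*s*(s^2 - 12)/(s^2 + 4)^3.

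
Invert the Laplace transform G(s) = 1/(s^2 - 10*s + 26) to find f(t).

f(t) = exp(5*t)*sin(t)

Rewrite the denominator: s^2 - 10*s + 26 = (s - 5)^2 + 1.
The form in (s - 5) signals a first-shifting-theorem factor e^(5t).
Since L{sin(t)} = 1/(s^2 + 1), the inverse is e^(5*t)*sin(t).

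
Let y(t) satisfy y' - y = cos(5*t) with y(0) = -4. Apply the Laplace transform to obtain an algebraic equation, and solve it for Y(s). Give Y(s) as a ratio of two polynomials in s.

Transform both sides with L{·}.
With L{y'} = sY - y(0) = sY - (-4): the LHS transforms to (s - 1)Y - (-4).
The right side is L{cos(5*t)} = s/(s^2 + 25).
So (s - 1)Y = s/(s^2 + 25) + (-4).
Isolate Y and clear denominators.

Y(s) = (-4*s^2 + s - 100)/(s^3 - s^2 + 25*s - 25)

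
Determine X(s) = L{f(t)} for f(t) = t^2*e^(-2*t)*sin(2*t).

L{sin(2t)} = 2/(s^2 + 4).
Multiplying by e^(-2t) shifts s → s + 2, so L{e^(-2*t)*sin(2*t)} = 2/((s + 2)^2 + 4).
Then apply L{t^2·g(t)} = (-1)^2 d^2/ds^2[G(s)] with G(s) = 2/((s + 2)^2 + 4):
differentiating 2 times and applying the sign gives 4*(3*s^2 + 12*s + 8)/(s^2 + 4*s + 8)^3.

X(s) = 4*(3*s^2 + 12*s + 8)/(s^2 + 4*s + 8)^3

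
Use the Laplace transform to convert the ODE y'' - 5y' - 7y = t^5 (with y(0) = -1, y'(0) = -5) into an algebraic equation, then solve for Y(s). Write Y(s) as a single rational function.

Take the Laplace transform of both sides.
The derivative rules (L{y''} = s^2 Y - s·y(0) - y'(0) and L{y'} = sY - y(0), with y(0) = -1, y'(0) = -5) turn the left side into (s^2 - 5*s - 7)Y - (-s).
The right side is L{t^5} = 120/s^6.
So (s^2 - 5*s - 7)Y = 120/s^6 + (-s).
Divide through and combine into a single rational function.

Y(s) = (-s^7 + 120)/(s^8 - 5*s^7 - 7*s^6)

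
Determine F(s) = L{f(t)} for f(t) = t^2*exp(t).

L{t^2} = 2!/s^3 = 2/s^3.
By the first shifting theorem, multiplying by e^(t) replaces s with s - 1.

F(s) = 2/(s - 1)^3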